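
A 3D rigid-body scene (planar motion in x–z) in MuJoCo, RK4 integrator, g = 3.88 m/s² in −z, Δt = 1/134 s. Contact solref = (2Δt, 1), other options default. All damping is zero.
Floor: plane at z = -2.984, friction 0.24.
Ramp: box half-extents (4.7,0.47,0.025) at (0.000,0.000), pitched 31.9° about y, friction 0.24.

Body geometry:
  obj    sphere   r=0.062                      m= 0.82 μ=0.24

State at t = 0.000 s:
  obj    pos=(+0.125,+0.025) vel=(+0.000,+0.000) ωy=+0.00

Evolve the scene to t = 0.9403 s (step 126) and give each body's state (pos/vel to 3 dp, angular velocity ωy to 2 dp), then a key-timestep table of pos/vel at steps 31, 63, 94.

State at t = 0.9403 s:
  obj    pos=(+0.675,-0.318) vel=(+1.169,-0.728) ωy=+22.20

Key-timestep trajectory:
   step    t(s)  obj.x    obj.z    obj.vx   obj.vz 
     31  0.2313   +0.158  +0.004  +0.288  -0.179
     63  0.4701   +0.262  -0.061  +0.585  -0.364
     94  0.7015   +0.431  -0.166  +0.872  -0.543


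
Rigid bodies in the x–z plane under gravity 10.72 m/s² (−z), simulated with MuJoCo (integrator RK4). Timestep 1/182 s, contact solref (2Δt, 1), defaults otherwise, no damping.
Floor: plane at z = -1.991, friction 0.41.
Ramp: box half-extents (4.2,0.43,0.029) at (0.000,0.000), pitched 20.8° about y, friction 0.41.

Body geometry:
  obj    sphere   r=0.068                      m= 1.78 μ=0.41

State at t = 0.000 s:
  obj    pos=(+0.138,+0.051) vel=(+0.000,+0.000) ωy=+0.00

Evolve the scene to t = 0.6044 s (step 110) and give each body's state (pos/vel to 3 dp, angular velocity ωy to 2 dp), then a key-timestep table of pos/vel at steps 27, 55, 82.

State at t = 0.6044 s:
  obj    pos=(+0.602,-0.125) vel=(+1.536,-0.584) ωy=+24.16

Key-timestep trajectory:
   step    t(s)  obj.x    obj.z    obj.vx   obj.vz 
     27  0.1484   +0.166  +0.041  +0.377  -0.143
     55  0.3022   +0.254  +0.007  +0.768  -0.292
     82  0.4505   +0.396  -0.047  +1.145  -0.435


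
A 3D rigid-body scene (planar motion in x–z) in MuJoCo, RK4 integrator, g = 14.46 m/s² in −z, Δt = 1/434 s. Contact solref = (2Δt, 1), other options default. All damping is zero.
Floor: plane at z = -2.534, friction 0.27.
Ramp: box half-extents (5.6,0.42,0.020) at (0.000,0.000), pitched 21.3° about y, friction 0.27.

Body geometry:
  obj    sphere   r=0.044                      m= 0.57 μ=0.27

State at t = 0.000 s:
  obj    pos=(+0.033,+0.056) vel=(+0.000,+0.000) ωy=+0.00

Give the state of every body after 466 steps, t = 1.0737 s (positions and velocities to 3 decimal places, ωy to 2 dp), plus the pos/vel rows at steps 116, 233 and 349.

State at t = 1.0737 s:
  obj    pos=(+2.048,-0.730) vel=(+3.753,-1.463) ωy=+91.55

Key-timestep trajectory:
   step    t(s)  obj.x    obj.z    obj.vx   obj.vz 
    116  0.2673   +0.158  +0.007  +0.934  -0.364
    233  0.5369   +0.537  -0.141  +1.877  -0.732
    349  0.8041   +1.163  -0.385  +2.811  -1.096


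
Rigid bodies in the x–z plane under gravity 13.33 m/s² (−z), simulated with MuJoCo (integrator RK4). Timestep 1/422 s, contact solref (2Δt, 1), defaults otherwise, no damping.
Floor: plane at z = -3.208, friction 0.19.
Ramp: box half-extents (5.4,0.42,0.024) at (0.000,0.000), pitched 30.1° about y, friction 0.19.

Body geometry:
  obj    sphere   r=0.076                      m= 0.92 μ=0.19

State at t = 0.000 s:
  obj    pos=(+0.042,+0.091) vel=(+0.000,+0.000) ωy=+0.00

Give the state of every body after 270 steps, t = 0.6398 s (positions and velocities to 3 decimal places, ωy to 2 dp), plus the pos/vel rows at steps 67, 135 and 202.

State at t = 0.6398 s:
  obj    pos=(+0.888,-0.399) vel=(+2.643,-1.532) ωy=+40.19

Key-timestep trajectory:
   step    t(s)  obj.x    obj.z    obj.vx   obj.vz 
     67  0.1588   +0.094  +0.061  +0.656  -0.380
    135  0.3199   +0.254  -0.031  +1.322  -0.766
    202  0.4787   +0.515  -0.183  +1.978  -1.146


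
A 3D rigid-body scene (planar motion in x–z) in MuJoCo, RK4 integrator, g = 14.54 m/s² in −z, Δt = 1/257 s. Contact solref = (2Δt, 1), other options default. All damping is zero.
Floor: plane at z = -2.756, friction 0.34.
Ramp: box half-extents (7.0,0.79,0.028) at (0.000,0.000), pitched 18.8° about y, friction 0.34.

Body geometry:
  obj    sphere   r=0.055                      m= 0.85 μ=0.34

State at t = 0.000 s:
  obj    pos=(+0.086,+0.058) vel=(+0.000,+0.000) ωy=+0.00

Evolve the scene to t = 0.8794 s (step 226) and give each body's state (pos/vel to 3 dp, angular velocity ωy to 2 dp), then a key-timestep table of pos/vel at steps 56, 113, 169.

State at t = 0.8794 s:
  obj    pos=(+1.311,-0.359) vel=(+2.786,-0.949) ωy=+53.51

Key-timestep trajectory:
   step    t(s)  obj.x    obj.z    obj.vx   obj.vz 
     56  0.2179   +0.161  +0.033  +0.690  -0.235
    113  0.4397   +0.392  -0.046  +1.393  -0.474
    169  0.6576   +0.771  -0.175  +2.084  -0.709


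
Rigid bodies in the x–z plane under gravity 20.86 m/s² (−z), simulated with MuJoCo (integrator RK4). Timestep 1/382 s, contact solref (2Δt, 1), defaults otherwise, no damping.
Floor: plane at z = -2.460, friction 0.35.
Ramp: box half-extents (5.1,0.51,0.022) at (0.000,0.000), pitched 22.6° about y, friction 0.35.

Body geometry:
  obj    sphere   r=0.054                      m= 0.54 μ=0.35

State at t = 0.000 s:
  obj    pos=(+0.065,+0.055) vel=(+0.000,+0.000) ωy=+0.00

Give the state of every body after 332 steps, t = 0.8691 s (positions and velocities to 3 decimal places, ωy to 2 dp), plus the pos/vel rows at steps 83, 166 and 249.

State at t = 0.8691 s:
  obj    pos=(+2.062,-0.776) vel=(+4.594,-1.912) ωy=+92.15

Key-timestep trajectory:
   step    t(s)  obj.x    obj.z    obj.vx   obj.vz 
     83  0.2173   +0.190  +0.003  +1.149  -0.478
    166  0.4346   +0.564  -0.153  +2.297  -0.956
    249  0.6518   +1.188  -0.412  +3.446  -1.434


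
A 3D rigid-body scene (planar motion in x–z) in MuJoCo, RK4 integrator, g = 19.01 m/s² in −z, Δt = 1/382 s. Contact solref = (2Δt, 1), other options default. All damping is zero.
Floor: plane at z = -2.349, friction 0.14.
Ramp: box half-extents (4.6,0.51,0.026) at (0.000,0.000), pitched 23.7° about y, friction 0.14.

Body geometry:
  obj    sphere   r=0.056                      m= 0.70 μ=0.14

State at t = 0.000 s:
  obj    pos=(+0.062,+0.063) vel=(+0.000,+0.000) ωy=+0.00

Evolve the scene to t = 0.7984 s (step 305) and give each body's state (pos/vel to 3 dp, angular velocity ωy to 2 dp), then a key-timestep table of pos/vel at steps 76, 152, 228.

State at t = 0.7984 s:
  obj    pos=(+1.655,-0.637) vel=(+3.990,-1.752) ωy=+77.80

Key-timestep trajectory:
   step    t(s)  obj.x    obj.z    obj.vx   obj.vz 
     76  0.1990   +0.161  +0.019  +0.995  -0.437
    152  0.3979   +0.458  -0.111  +1.989  -0.873
    228  0.5969   +0.952  -0.328  +2.983  -1.309


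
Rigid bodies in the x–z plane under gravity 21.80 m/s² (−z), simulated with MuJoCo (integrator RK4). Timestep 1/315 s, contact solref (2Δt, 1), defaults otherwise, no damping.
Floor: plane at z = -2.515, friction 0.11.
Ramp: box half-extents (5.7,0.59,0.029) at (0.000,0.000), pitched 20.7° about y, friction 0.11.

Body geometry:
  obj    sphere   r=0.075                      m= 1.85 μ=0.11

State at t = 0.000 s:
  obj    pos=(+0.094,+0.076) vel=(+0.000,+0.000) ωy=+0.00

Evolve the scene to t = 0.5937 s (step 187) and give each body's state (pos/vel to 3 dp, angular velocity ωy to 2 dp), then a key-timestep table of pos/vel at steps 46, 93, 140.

State at t = 0.5937 s:
  obj    pos=(+1.001,-0.267) vel=(+3.057,-1.155) ωy=+43.55

Key-timestep trajectory:
   step    t(s)  obj.x    obj.z    obj.vx   obj.vz 
     46  0.1460   +0.149  +0.055  +0.752  -0.284
     93  0.2952   +0.318  -0.009  +1.520  -0.575
    140  0.4444   +0.603  -0.117  +2.289  -0.865


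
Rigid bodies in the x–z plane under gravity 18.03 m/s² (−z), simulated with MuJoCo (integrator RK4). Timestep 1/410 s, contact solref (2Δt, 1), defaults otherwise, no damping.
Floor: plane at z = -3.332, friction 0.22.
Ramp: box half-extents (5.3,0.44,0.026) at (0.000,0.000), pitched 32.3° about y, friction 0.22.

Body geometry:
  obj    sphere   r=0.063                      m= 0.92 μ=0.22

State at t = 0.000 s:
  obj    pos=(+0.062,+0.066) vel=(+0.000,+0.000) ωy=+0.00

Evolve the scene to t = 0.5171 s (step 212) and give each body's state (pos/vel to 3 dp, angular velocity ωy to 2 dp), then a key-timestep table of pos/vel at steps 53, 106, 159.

State at t = 0.5171 s:
  obj    pos=(+0.840,-0.426) vel=(+3.008,-1.902) ωy=+56.47

Key-timestep trajectory:
   step    t(s)  obj.x    obj.z    obj.vx   obj.vz 
     53  0.1293   +0.111  +0.035  +0.752  -0.476
    106  0.2585   +0.257  -0.057  +1.504  -0.951
    159  0.3878   +0.500  -0.211  +2.256  -1.426


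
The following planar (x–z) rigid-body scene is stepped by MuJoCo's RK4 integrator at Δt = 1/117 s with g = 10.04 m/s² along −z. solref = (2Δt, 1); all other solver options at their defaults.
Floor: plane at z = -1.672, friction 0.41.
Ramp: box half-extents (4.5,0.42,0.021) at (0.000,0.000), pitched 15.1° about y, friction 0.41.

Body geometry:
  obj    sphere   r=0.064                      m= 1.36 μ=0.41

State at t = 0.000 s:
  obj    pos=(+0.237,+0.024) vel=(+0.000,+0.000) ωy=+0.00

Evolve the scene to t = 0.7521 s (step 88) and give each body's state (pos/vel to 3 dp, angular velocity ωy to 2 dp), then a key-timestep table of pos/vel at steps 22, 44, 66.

State at t = 0.7521 s:
  obj    pos=(+0.747,-0.114) vel=(+1.357,-0.366) ωy=+21.95

Key-timestep trajectory:
   step    t(s)  obj.x    obj.z    obj.vx   obj.vz 
     22  0.1880   +0.269  +0.015  +0.339  -0.092
     44  0.3761   +0.365  -0.010  +0.678  -0.183
     66  0.5641   +0.524  -0.053  +1.018  -0.275


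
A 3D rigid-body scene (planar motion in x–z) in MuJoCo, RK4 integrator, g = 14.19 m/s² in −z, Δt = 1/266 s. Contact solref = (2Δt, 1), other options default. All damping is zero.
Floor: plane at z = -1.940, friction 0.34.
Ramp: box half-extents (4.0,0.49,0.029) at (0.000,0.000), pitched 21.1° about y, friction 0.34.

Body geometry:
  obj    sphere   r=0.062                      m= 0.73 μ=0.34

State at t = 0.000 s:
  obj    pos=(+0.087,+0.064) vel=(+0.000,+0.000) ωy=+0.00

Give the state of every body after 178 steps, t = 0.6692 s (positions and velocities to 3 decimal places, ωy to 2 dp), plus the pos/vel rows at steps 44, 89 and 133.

State at t = 0.6692 s:
  obj    pos=(+0.849,-0.230) vel=(+2.278,-0.879) ωy=+39.38

Key-timestep trajectory:
   step    t(s)  obj.x    obj.z    obj.vx   obj.vz 
     44  0.1654   +0.134  +0.046  +0.563  -0.217
     89  0.3346   +0.278  -0.010  +1.139  -0.440
    133  0.5000   +0.513  -0.100  +1.702  -0.657


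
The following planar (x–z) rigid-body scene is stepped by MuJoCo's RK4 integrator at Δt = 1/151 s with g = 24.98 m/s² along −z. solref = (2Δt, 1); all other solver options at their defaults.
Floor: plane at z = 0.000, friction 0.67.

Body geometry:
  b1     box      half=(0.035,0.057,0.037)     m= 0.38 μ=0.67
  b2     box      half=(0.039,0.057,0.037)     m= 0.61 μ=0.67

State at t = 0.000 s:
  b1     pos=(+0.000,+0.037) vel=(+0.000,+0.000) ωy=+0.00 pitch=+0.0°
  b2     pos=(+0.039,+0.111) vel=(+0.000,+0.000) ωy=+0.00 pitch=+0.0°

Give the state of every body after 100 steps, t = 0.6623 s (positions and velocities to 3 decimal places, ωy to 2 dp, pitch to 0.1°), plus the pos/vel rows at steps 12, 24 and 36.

State at t = 0.6623 s:
  b1     pos=(+0.000,+0.037) vel=(+0.000,+0.000) ωy=+0.00 pitch=+0.0°
  b2     pos=(+0.084,+0.039) vel=(+0.000,+0.000) ωy=+0.00 pitch=+90.0°

Key-timestep trajectory:
   step    t(s)  b1.x    b1.z    b1.vx   b1.vz   b2.x    b2.z    b2.vx   b2.vz 
     12  0.0795   +0.000  +0.037  -0.001  +0.001   +0.045  +0.110  +0.175  -0.043
     24  0.1589   +0.000  +0.037  -0.001  +0.001   +0.071  +0.085  +0.431  -0.904
     36  0.2384   +0.000  +0.037  +0.000  +0.000   +0.085  +0.037  -0.053  +0.118


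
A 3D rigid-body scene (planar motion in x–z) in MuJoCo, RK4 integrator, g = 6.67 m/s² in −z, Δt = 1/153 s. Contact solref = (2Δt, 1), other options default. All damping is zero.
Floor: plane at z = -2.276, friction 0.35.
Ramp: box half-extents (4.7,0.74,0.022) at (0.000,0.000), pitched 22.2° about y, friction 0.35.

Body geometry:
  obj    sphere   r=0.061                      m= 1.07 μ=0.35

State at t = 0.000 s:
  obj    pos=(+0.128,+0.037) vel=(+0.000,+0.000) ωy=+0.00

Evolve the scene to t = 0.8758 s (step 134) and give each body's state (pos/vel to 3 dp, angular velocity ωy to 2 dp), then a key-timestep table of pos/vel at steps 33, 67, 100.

State at t = 0.8758 s:
  obj    pos=(+0.767,-0.224) vel=(+1.460,-0.596) ωy=+25.84

Key-timestep trajectory:
   step    t(s)  obj.x    obj.z    obj.vx   obj.vz 
     33  0.2157   +0.167  +0.022  +0.360  -0.147
     67  0.4379   +0.288  -0.028  +0.730  -0.298
    100  0.6536   +0.484  -0.108  +1.089  -0.445


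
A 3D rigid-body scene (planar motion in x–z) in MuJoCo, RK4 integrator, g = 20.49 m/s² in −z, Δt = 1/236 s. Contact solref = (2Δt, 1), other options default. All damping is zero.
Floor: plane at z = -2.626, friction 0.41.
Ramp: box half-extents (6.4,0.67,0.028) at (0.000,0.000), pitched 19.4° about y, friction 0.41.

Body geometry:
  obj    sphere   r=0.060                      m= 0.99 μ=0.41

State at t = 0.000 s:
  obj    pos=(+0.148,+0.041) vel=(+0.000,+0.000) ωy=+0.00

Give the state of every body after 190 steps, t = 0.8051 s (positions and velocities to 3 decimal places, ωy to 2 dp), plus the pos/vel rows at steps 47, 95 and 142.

State at t = 0.8051 s:
  obj    pos=(+1.634,-0.482) vel=(+3.692,-1.300) ωy=+65.22

Key-timestep trajectory:
   step    t(s)  obj.x    obj.z    obj.vx   obj.vz 
     47  0.1992   +0.239  +0.009  +0.913  -0.322
     95  0.4025   +0.520  -0.090  +1.846  -0.650
    142  0.6017   +0.978  -0.251  +2.759  -0.972


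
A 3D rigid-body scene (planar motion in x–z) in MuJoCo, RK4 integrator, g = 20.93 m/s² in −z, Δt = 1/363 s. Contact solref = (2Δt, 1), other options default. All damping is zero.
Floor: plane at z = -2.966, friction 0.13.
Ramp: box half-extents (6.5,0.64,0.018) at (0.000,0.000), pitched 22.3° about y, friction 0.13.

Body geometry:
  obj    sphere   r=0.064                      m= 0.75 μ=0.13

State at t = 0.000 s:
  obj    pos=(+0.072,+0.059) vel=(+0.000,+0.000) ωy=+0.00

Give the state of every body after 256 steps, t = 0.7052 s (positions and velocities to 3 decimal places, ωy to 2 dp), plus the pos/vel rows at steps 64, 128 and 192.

State at t = 0.7052 s:
  obj    pos=(+1.377,-0.476) vel=(+3.702,-1.518) ωy=+62.50

Key-timestep trajectory:
   step    t(s)  obj.x    obj.z    obj.vx   obj.vz 
     64  0.1763   +0.154  +0.026  +0.926  -0.380
    128  0.3526   +0.398  -0.075  +1.851  -0.759
    192  0.5289   +0.806  -0.242  +2.776  -1.139


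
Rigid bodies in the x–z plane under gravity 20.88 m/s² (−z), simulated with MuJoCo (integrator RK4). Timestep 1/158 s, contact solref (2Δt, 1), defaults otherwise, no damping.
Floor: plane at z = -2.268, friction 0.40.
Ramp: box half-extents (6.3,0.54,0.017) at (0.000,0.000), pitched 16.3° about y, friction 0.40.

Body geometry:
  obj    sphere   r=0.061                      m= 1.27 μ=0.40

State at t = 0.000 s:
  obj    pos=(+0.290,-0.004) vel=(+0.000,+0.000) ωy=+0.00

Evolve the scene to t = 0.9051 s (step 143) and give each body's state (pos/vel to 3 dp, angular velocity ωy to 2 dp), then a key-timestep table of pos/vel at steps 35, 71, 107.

State at t = 0.9051 s:
  obj    pos=(+1.936,-0.485) vel=(+3.636,-1.063) ωy=+62.10

Key-timestep trajectory:
   step    t(s)  obj.x    obj.z    obj.vx   obj.vz 
     35  0.2215   +0.389  -0.032  +0.890  -0.260
     71  0.4494   +0.696  -0.122  +1.805  -0.528
    107  0.6772   +1.211  -0.273  +2.721  -0.796


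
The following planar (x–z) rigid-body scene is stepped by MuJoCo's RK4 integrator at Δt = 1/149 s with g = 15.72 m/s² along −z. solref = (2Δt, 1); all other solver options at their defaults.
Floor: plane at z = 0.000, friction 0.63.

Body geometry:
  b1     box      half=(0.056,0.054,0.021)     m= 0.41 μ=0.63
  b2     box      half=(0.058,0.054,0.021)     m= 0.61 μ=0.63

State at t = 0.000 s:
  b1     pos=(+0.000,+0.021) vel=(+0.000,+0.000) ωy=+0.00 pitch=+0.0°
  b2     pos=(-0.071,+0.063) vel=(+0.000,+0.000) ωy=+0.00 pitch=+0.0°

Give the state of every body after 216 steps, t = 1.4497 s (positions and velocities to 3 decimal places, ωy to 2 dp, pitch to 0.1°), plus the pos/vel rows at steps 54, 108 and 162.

State at t = 1.4497 s:
  b1     pos=(+0.002,+0.021) vel=(+0.001,+0.000) ωy=+0.00 pitch=+0.0°
  b2     pos=(-0.080,+0.050) vel=(-0.001,-0.001) ωy=+0.02 pitch=-34.5°

Key-timestep trajectory:
   step    t(s)  b1.x    b1.z    b1.vx   b1.vz   b2.x    b2.z    b2.vx   b2.vz 
     54  0.3624   +0.000  +0.021  +0.001  +0.000   -0.079  +0.051  -0.001  -0.001
    108  0.7248   +0.001  +0.021  +0.001  +0.000   -0.079  +0.051  -0.001  -0.001
    162  1.0872   +0.001  +0.021  +0.001  +0.000   -0.079  +0.050  -0.001  -0.001


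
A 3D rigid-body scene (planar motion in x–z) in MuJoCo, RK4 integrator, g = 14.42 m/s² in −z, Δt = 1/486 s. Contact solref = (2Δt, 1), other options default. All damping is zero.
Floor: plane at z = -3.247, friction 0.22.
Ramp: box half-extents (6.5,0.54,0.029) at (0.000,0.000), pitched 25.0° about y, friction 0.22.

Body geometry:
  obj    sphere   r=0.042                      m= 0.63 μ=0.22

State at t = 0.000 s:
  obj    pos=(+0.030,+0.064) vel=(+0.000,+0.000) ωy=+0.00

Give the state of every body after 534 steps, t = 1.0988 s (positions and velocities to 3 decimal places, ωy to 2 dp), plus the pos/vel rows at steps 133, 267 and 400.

State at t = 1.0988 s:
  obj    pos=(+2.412,-1.046) vel=(+4.335,-2.021) ωy=+113.87

Key-timestep trajectory:
   step    t(s)  obj.x    obj.z    obj.vx   obj.vz 
    133  0.2737   +0.178  -0.005  +1.080  -0.503
    267  0.5494   +0.626  -0.213  +2.167  -1.011
    400  0.8230   +1.366  -0.559  +3.247  -1.514


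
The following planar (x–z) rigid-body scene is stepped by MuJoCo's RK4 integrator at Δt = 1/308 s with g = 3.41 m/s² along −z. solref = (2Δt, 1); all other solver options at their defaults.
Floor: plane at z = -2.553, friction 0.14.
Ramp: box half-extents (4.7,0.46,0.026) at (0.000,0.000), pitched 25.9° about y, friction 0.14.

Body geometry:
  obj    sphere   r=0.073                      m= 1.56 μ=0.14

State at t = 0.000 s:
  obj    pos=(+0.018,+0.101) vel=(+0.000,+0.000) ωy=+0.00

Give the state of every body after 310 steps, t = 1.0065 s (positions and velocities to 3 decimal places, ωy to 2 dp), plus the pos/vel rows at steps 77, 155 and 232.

State at t = 1.0065 s:
  obj    pos=(+0.503,-0.134) vel=(+0.963,-0.468) ωy=+14.67

Key-timestep trajectory:
   step    t(s)  obj.x    obj.z    obj.vx   obj.vz 
     77  0.2500   +0.048  +0.087  +0.241  -0.116
    155  0.5032   +0.140  +0.042  +0.482  -0.233
    232  0.7532   +0.290  -0.031  +0.721  -0.350


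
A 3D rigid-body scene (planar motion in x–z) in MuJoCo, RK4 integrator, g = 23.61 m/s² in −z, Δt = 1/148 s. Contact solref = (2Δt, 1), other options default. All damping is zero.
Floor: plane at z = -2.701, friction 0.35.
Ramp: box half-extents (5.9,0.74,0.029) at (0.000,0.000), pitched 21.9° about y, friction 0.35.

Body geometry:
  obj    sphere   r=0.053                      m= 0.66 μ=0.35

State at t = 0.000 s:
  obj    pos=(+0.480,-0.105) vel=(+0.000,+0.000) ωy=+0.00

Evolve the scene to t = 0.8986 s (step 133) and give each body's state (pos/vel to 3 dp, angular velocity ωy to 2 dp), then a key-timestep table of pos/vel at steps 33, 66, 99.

State at t = 0.8986 s:
  obj    pos=(+2.837,-1.052) vel=(+5.244,-2.108) ωy=+106.64

Key-timestep trajectory:
   step    t(s)  obj.x    obj.z    obj.vx   obj.vz 
     33  0.2230   +0.625  -0.163  +1.301  -0.523
     66  0.4459   +1.061  -0.338  +2.603  -1.046
     99  0.6689   +1.786  -0.630  +3.904  -1.569


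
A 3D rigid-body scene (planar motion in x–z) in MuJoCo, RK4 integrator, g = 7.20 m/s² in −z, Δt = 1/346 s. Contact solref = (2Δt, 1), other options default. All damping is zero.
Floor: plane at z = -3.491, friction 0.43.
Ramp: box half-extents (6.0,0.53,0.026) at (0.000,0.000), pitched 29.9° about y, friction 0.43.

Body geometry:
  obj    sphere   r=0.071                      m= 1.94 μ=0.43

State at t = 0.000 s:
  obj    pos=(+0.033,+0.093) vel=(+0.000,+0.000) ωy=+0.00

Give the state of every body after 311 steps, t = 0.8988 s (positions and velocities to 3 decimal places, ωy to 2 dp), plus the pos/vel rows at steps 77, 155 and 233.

State at t = 0.8988 s:
  obj    pos=(+0.931,-0.423) vel=(+1.998,-1.149) ωy=+32.45

Key-timestep trajectory:
   step    t(s)  obj.x    obj.z    obj.vx   obj.vz 
     77  0.2225   +0.088  +0.061  +0.495  -0.284
    155  0.4480   +0.256  -0.035  +0.996  -0.573
    233  0.6734   +0.537  -0.197  +1.497  -0.861


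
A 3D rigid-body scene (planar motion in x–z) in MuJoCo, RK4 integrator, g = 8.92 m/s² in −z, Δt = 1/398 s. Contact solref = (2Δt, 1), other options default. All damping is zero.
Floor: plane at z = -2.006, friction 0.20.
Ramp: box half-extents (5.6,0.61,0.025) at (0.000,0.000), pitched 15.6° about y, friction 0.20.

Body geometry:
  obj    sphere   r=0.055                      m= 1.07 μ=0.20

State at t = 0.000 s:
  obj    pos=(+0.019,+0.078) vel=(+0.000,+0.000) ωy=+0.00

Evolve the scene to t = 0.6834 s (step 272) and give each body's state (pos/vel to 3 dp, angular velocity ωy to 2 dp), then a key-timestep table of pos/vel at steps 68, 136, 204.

State at t = 0.6834 s:
  obj    pos=(+0.404,-0.030) vel=(+1.128,-0.315) ωy=+21.29

Key-timestep trajectory:
   step    t(s)  obj.x    obj.z    obj.vx   obj.vz 
     68  0.1709   +0.043  +0.071  +0.282  -0.079
    136  0.3417   +0.115  +0.051  +0.564  -0.157
    204  0.5126   +0.236  +0.017  +0.846  -0.236


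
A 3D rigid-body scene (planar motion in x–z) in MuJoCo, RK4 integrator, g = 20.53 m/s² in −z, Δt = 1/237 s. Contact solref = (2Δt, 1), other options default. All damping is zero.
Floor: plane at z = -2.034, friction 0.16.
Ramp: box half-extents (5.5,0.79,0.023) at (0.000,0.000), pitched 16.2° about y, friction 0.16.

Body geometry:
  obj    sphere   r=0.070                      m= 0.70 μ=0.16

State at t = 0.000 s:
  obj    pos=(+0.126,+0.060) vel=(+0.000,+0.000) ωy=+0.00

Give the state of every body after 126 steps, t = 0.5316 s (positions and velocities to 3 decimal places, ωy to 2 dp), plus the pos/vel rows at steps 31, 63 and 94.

State at t = 0.5316 s:
  obj    pos=(+0.681,-0.101) vel=(+2.089,-0.607) ωy=+31.06

Key-timestep trajectory:
   step    t(s)  obj.x    obj.z    obj.vx   obj.vz 
     31  0.1308   +0.160  +0.050  +0.514  -0.149
     63  0.2658   +0.265  +0.020  +1.045  -0.303
     94  0.3966   +0.435  -0.030  +1.558  -0.453


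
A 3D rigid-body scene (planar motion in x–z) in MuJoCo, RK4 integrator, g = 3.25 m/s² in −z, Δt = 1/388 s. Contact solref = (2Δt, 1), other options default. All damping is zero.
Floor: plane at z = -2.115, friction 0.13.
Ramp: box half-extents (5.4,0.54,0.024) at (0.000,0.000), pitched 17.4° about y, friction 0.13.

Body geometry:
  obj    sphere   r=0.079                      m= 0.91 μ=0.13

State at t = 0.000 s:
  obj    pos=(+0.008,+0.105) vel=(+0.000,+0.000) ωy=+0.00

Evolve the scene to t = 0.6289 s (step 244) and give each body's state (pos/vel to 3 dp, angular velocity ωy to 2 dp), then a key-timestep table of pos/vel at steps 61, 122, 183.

State at t = 0.6289 s:
  obj    pos=(+0.139,+0.064) vel=(+0.417,-0.131) ωy=+5.52

Key-timestep trajectory:
   step    t(s)  obj.x    obj.z    obj.vx   obj.vz 
     61  0.1572   +0.016  +0.103  +0.104  -0.033
    122  0.3144   +0.041  +0.095  +0.208  -0.065
    183  0.4716   +0.082  +0.082  +0.312  -0.098


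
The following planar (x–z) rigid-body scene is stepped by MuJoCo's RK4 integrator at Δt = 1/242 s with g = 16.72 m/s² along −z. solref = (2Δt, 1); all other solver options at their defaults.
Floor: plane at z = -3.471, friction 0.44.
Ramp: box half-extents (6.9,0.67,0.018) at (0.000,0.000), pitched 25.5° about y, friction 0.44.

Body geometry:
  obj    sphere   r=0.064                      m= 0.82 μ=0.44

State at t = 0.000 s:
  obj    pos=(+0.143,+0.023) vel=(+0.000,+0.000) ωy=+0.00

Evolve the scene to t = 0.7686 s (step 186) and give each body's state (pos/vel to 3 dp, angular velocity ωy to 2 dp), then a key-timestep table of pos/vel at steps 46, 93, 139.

State at t = 0.7686 s:
  obj    pos=(+1.514,-0.631) vel=(+3.567,-1.701) ωy=+61.73

Key-timestep trajectory:
   step    t(s)  obj.x    obj.z    obj.vx   obj.vz 
     46  0.1901   +0.227  -0.017  +0.882  -0.421
     93  0.3843   +0.486  -0.141  +1.783  -0.851
    139  0.5744   +0.909  -0.343  +2.666  -1.271


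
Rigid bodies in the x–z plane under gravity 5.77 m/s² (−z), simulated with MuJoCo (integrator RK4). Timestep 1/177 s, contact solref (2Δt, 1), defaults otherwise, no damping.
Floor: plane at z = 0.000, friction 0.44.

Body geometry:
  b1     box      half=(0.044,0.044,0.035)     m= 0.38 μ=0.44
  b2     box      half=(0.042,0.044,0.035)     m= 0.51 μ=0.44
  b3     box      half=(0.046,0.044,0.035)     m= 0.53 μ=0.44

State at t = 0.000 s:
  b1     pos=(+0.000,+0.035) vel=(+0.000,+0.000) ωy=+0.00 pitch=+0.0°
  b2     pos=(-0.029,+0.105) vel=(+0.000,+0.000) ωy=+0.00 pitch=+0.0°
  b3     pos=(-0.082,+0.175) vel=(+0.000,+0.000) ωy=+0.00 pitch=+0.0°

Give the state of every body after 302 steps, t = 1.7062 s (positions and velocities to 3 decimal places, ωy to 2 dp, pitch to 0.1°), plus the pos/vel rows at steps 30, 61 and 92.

State at t = 1.7062 s:
  b1     pos=(+0.000,+0.035) vel=(+0.000,+0.000) ωy=+0.00 pitch=+0.0°
  b2     pos=(-0.029,+0.105) vel=(+0.000,+0.000) ωy=+0.00 pitch=+0.0°
  b3     pos=(-0.108,+0.046) vel=(+0.000,+0.000) ωy=+0.00 pitch=-90.0°

Key-timestep trajectory:
   step    t(s)  b1.x    b1.z    b1.vx   b1.vz   b2.x    b2.z    b2.vx   b2.vz   b3.x    b3.z    b3.vx   b3.vz 
     30  0.1695   +0.000  +0.035  +0.001  +0.000   -0.029  +0.105  +0.000  +0.000   -0.096  +0.167  -0.168  -0.152
     61  0.3446   +0.000  +0.035  +0.000  +0.000   -0.029  +0.105  +0.000  +0.000   -0.129  +0.067  -0.191  -1.063
     92  0.5198   +0.000  +0.035  +0.000  +0.000   -0.029  +0.105  +0.000  +0.000   -0.115  +0.048  +0.211  -0.143


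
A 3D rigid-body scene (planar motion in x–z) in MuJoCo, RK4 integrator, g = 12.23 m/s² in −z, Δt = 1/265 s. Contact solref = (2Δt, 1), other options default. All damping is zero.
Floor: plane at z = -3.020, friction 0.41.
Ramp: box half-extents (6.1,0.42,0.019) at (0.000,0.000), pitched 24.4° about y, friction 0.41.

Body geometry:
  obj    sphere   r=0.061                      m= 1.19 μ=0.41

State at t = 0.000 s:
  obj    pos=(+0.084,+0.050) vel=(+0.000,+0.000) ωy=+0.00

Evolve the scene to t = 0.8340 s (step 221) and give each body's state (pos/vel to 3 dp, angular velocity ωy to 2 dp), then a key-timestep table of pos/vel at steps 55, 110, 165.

State at t = 0.8340 s:
  obj    pos=(+1.227,-0.469) vel=(+2.741,-1.243) ωy=+49.33

Key-timestep trajectory:
   step    t(s)  obj.x    obj.z    obj.vx   obj.vz 
     55  0.2075   +0.155  +0.018  +0.682  -0.309
    110  0.4151   +0.367  -0.079  +1.364  -0.619
    165  0.6226   +0.721  -0.239  +2.046  -0.928


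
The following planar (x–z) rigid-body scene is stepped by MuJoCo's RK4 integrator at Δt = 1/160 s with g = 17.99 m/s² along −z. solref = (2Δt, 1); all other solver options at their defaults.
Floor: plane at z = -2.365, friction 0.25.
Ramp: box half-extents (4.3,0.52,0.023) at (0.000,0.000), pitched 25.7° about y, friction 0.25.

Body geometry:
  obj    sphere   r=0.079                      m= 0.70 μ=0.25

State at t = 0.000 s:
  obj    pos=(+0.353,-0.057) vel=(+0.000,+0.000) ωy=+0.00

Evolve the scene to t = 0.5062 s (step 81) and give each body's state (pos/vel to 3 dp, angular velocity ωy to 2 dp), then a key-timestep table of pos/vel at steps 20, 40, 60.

State at t = 0.5062 s:
  obj    pos=(+0.997,-0.367) vel=(+2.542,-1.224) ωy=+35.69

Key-timestep trajectory:
   step    t(s)  obj.x    obj.z    obj.vx   obj.vz 
     20  0.1250   +0.392  -0.076  +0.628  -0.302
     40  0.2500   +0.510  -0.132  +1.256  -0.604
     60  0.3750   +0.706  -0.227  +1.883  -0.906


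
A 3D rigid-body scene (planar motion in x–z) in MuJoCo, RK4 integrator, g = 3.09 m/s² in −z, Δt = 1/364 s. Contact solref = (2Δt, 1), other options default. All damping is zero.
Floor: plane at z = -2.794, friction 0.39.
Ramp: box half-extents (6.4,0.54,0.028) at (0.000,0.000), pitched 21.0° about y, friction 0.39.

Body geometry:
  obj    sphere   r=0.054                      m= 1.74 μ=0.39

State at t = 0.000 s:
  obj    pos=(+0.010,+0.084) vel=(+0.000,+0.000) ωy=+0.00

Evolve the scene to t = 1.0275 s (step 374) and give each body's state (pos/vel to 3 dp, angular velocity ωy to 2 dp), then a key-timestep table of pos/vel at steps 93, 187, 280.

State at t = 1.0275 s:
  obj    pos=(+0.400,-0.066) vel=(+0.759,-0.291) ωy=+15.05

Key-timestep trajectory:
   step    t(s)  obj.x    obj.z    obj.vx   obj.vz 
     93  0.2555   +0.034  +0.075  +0.189  -0.072
    187  0.5137   +0.107  +0.047  +0.379  -0.146
    280  0.7692   +0.228  +0.000  +0.568  -0.218


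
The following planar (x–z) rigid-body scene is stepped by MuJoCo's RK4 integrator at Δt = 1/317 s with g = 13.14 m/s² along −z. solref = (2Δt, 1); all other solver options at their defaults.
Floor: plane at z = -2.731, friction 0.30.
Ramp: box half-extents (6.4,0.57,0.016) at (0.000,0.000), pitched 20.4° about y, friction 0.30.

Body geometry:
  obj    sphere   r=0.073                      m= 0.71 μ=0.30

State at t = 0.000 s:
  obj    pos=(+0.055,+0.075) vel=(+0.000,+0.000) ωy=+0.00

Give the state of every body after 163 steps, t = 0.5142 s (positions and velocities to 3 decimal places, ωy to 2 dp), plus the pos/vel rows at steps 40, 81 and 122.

State at t = 0.5142 s:
  obj    pos=(+0.460,-0.076) vel=(+1.577,-0.586) ωy=+23.04

Key-timestep trajectory:
   step    t(s)  obj.x    obj.z    obj.vx   obj.vz 
     40  0.1262   +0.079  +0.065  +0.387  -0.144
     81  0.2555   +0.155  +0.037  +0.784  -0.291
    122  0.3849   +0.282  -0.010  +1.180  -0.439


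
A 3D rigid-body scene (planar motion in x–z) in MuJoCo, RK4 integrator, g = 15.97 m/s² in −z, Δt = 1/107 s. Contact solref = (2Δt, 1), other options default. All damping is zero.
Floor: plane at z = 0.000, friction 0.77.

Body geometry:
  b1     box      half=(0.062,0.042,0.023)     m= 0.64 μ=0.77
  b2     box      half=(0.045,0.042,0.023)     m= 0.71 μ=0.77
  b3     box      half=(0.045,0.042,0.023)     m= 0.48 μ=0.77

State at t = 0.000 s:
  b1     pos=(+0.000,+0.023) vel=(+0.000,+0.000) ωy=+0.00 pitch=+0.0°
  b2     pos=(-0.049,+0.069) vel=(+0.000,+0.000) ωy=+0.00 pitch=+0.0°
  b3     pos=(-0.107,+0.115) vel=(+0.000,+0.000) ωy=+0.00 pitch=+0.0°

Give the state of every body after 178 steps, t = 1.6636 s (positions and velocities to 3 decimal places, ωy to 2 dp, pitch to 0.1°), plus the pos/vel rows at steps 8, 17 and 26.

State at t = 1.6636 s:
  b1     pos=(+0.000,+0.023) vel=(+0.000,+0.000) ωy=+0.00 pitch=-0.1°
  b2     pos=(-0.049,+0.069) vel=(+0.000,+0.000) ωy=+0.00 pitch=-0.1°
  b3     pos=(-0.133,+0.045) vel=(+0.000,+0.000) ωy=+0.00 pitch=-90.0°

Key-timestep trajectory:
   step    t(s)  b1.x    b1.z    b1.vx   b1.vz   b2.x    b2.z    b2.vx   b2.vz   b3.x    b3.z    b3.vx   b3.vz 
      8  0.0748   +0.000  +0.023  +0.000  +0.005   -0.050  +0.069  -0.017  +0.020   -0.116  +0.107  -0.239  -0.217
     17  0.1589   +0.000  +0.023  +0.001  +0.000   -0.049  +0.068  -0.005  +0.004   -0.137  +0.043  -0.202  -1.121
     26  0.2430   +0.000  +0.023  +0.000  +0.000   -0.049  +0.069  -0.001  +0.000   -0.134  +0.044  +0.024  +0.042


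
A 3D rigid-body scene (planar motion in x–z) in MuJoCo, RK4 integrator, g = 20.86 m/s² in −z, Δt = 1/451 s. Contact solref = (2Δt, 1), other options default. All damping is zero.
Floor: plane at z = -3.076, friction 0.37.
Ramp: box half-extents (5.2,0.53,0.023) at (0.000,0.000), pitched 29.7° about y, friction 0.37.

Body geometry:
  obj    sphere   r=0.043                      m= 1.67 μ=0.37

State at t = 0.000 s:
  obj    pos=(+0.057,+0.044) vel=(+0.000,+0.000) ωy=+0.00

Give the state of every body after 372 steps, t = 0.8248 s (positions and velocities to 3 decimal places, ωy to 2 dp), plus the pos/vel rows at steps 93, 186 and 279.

State at t = 0.8248 s:
  obj    pos=(+2.238,-1.201) vel=(+5.289,-3.017) ωy=+141.60

Key-timestep trajectory:
   step    t(s)  obj.x    obj.z    obj.vx   obj.vz 
     93  0.2062   +0.193  -0.034  +1.322  -0.754
    186  0.4124   +0.602  -0.268  +2.645  -1.509
    279  0.6186   +1.284  -0.656  +3.967  -2.263


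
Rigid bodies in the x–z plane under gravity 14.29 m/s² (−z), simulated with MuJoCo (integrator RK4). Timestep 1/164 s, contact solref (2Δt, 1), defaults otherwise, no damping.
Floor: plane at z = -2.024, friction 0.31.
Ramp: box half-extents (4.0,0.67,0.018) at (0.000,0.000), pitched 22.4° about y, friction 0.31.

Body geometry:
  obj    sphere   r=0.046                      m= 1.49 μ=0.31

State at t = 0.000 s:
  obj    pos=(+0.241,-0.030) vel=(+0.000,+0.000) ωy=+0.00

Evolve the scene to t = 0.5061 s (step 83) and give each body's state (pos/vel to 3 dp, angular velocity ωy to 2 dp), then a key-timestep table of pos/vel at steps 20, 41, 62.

State at t = 0.5061 s:
  obj    pos=(+0.702,-0.220) vel=(+1.820,-0.750) ωy=+42.78

Key-timestep trajectory:
   step    t(s)  obj.x    obj.z    obj.vx   obj.vz 
     20  0.1220   +0.268  -0.041  +0.439  -0.181
     41  0.2500   +0.353  -0.076  +0.899  -0.371
     62  0.3780   +0.498  -0.136  +1.360  -0.560


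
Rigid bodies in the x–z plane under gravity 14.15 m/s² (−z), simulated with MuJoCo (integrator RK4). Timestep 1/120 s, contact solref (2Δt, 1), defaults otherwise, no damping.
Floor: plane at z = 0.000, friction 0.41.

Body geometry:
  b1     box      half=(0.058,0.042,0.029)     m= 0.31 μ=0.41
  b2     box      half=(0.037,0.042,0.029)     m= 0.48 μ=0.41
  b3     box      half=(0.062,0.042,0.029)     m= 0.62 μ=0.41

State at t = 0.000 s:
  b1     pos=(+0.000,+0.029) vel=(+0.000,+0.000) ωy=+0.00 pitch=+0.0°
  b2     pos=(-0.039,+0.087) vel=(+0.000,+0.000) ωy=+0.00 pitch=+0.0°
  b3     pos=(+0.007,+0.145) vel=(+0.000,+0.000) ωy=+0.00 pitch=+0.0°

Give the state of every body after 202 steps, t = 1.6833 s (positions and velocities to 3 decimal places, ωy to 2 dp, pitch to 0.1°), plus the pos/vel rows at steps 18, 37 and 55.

State at t = 1.6833 s:
  b1     pos=(+0.000,+0.029) vel=(+0.000,+0.000) ωy=+0.00 pitch=+0.0°
  b2     pos=(-0.039,+0.087) vel=(+0.000,+0.000) ωy=+0.00 pitch=+0.0°
  b3     pos=(+0.152,+0.029) vel=(+0.000,+0.000) ωy=+0.00 pitch=+180.0°

Key-timestep trajectory:
   step    t(s)  b1.x    b1.z    b1.vx   b1.vz   b2.x    b2.z    b2.vx   b2.vz   b3.x    b3.z    b3.vx   b3.vz 
     18  0.1500   +0.000  +0.029  -0.001  +0.000   -0.039  +0.087  -0.002  +0.001   +0.025  +0.130  +0.249  -0.376
     37  0.3083   +0.000  +0.029  -0.001  +0.000   -0.039  +0.087  -0.001  +0.000   +0.066  +0.121  +0.353  -0.175
     55  0.4583   +0.000  +0.029  +0.000  +0.000   -0.039  +0.087  +0.000  +0.000   +0.141  +0.036  +0.694  -1.096


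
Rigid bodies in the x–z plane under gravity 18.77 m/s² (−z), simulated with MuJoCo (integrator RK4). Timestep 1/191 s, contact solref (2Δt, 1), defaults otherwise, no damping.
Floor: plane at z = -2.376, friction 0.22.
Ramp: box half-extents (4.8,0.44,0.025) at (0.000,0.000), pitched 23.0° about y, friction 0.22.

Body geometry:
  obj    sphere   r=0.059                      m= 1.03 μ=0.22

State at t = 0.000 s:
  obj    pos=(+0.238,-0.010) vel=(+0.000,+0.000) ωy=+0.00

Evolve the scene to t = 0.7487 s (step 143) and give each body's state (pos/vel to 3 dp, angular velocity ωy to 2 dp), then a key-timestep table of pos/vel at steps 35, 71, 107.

State at t = 0.7487 s:
  obj    pos=(+1.590,-0.584) vel=(+3.611,-1.533) ωy=+66.46

Key-timestep trajectory:
   step    t(s)  obj.x    obj.z    obj.vx   obj.vz 
     35  0.1832   +0.319  -0.044  +0.884  -0.375
     71  0.3717   +0.571  -0.151  +1.793  -0.761
    107  0.5602   +0.995  -0.331  +2.702  -1.147


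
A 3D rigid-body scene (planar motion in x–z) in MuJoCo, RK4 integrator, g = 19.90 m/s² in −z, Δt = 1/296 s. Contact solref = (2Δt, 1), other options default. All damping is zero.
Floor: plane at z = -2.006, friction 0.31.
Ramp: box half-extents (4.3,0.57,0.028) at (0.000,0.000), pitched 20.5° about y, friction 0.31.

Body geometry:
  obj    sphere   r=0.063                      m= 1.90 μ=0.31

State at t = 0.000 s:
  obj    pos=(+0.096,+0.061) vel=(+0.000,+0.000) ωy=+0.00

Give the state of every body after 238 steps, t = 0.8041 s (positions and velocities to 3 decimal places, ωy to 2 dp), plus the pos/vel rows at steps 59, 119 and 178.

State at t = 0.8041 s:
  obj    pos=(+1.603,-0.502) vel=(+3.749,-1.402) ωy=+63.52

Key-timestep trajectory:
   step    t(s)  obj.x    obj.z    obj.vx   obj.vz 
     59  0.1993   +0.189  +0.027  +0.930  -0.348
    119  0.4020   +0.473  -0.080  +1.875  -0.701
    178  0.6014   +0.939  -0.254  +2.804  -1.048


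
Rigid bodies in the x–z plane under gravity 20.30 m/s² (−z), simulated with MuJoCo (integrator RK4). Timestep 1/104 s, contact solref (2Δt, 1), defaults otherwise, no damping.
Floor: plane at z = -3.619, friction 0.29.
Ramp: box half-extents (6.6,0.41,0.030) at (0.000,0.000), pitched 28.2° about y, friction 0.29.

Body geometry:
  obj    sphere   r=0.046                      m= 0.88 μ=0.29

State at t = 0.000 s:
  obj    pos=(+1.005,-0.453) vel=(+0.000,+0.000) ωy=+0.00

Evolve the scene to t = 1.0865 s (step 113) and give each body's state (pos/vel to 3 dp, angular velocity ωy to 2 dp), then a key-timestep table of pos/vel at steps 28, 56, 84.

State at t = 1.0865 s:
  obj    pos=(+4.570,-2.364) vel=(+6.561,-3.518) ωy=+161.81

Key-timestep trajectory:
   step    t(s)  obj.x    obj.z    obj.vx   obj.vz 
     28  0.2692   +1.224  -0.570  +1.626  -0.872
     56  0.5385   +1.881  -0.922  +3.252  -1.743
     84  0.8077   +2.975  -1.509  +4.877  -2.615


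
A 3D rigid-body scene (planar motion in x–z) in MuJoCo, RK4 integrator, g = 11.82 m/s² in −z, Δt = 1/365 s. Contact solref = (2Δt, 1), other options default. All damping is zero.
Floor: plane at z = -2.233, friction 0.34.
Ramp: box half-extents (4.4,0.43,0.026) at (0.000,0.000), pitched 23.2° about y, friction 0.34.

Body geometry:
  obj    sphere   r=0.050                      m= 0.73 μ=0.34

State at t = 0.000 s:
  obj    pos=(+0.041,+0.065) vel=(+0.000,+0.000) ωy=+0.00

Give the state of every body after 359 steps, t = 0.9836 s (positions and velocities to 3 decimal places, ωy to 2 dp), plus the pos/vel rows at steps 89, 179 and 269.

State at t = 0.9836 s:
  obj    pos=(+1.520,-0.569) vel=(+3.007,-1.289) ωy=+65.42

Key-timestep trajectory:
   step    t(s)  obj.x    obj.z    obj.vx   obj.vz 
     89  0.2438   +0.132  +0.026  +0.746  -0.320
    179  0.4904   +0.409  -0.092  +1.499  -0.643
    269  0.7370   +0.871  -0.291  +2.253  -0.966


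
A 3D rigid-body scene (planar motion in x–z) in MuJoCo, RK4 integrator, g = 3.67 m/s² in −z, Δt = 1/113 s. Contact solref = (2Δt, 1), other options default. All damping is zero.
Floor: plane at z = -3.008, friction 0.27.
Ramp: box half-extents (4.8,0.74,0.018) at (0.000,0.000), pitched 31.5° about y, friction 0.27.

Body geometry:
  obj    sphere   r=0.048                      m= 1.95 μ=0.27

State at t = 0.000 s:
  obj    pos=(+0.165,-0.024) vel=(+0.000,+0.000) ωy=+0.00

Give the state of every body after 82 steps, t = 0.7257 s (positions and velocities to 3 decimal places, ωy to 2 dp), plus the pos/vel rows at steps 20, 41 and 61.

State at t = 0.7257 s:
  obj    pos=(+0.473,-0.212) vel=(+0.848,-0.519) ωy=+20.69

Key-timestep trajectory:
   step    t(s)  obj.x    obj.z    obj.vx   obj.vz 
     20  0.1770   +0.183  -0.035  +0.207  -0.127
     41  0.3628   +0.242  -0.071  +0.424  -0.260
     61  0.5398   +0.335  -0.128  +0.631  -0.386
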